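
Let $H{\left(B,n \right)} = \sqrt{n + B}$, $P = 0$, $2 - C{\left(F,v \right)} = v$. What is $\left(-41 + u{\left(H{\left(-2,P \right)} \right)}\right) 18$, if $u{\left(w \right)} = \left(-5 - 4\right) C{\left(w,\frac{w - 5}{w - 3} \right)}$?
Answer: $- \frac{8928}{11} + \frac{324 i \sqrt{2}}{11} \approx -811.64 + 41.655 i$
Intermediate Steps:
$C{\left(F,v \right)} = 2 - v$
$H{\left(B,n \right)} = \sqrt{B + n}$
$u{\left(w \right)} = -18 + \frac{9 \left(-5 + w\right)}{-3 + w}$ ($u{\left(w \right)} = \left(-5 - 4\right) \left(2 - \frac{w - 5}{w - 3}\right) = - 9 \left(2 - \frac{-5 + w}{-3 + w}\right) = -18 + \frac{9 \left(-5 + w\right)}{-3 + w}$)
$\left(-41 + u{\left(H{\left(-2,P \right)} \right)}\right) 18 = \left(-41 + \frac{9 \left(1 - \sqrt{-2 + 0}\right)}{-3 + \sqrt{-2 + 0}}\right) 18 = \left(-41 + \frac{9 \left(1 - \sqrt{-2}\right)}{-3 + \sqrt{-2}}\right) 18 = \left(-41 + \frac{9 \left(1 - i \sqrt{2}\right)}{-3 + i \sqrt{2}}\right) 18 = -738 + \frac{162 \left(1 - i \sqrt{2}\right)}{-3 + i \sqrt{2}}$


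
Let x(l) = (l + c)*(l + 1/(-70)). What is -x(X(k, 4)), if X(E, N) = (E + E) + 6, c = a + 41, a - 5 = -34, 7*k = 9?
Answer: -43128/245 ≈ -176.03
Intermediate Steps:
k = 9/7 (k = (⅐)*9 = 9/7 ≈ 1.2857)
a = -29 (a = 5 - 34 = -29)
c = 12 (c = -29 + 41 = 12)
X(E, N) = 6 + 2*E (X(E, N) = 2*E + 6 = 6 + 2*E)
x(l) = (12 + l)*(-1/70 + l) (x(l) = (l + 12)*(l + 1/(-70)) = (12 + l)*(l - 1/70) = (12 + l)*(-1/70 + l))
-x(X(k, 4)) = -(-6/35 + (6 + 2*(9/7))² + 839*(6 + 2*(9/7))/70) = -(-6/35 + (6 + 18/7)² + 839*(6 + 18/7)/70) = -(-6/35 + (60/7)² + (839/70)*(60/7)) = -(-6/35 + 3600/49 + 5034/49) = -1*43128/245 = -43128/245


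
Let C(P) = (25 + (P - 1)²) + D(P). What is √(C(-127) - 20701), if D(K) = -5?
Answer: I*√4297 ≈ 65.552*I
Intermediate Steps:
C(P) = 20 + (-1 + P)² (C(P) = (25 + (P - 1)²) - 5 = (25 + (-1 + P)²) - 5 = 20 + (-1 + P)²)
√(C(-127) - 20701) = √((20 + (-1 - 127)²) - 20701) = √((20 + (-128)²) - 20701) = √((20 + 16384) - 20701) = √(16404 - 20701) = √(-4297) = I*√4297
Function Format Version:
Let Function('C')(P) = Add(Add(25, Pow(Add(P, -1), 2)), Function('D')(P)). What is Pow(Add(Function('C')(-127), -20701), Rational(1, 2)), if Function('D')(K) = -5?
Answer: Mul(I, Pow(4297, Rational(1, 2))) ≈ Mul(65.552, I)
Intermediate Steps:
Function('C')(P) = Add(20, Pow(Add(-1, P), 2)) (Function('C')(P) = Add(Add(25, Pow(Add(P, -1), 2)), -5) = Add(Add(25, Pow(Add(-1, P), 2)), -5) = Add(20, Pow(Add(-1, P), 2)))
Pow(Add(Function('C')(-127), -20701), Rational(1, 2)) = Pow(Add(Add(20, Pow(Add(-1, -127), 2)), -20701), Rational(1, 2)) = Pow(Add(Add(20, Pow(-128, 2)), -20701), Rational(1, 2)) = Pow(Add(Add(20, 16384), -20701), Rational(1, 2)) = Pow(Add(16404, -20701), Rational(1, 2)) = Pow(-4297, Rational(1, 2)) = Mul(I, Pow(4297, Rational(1, 2)))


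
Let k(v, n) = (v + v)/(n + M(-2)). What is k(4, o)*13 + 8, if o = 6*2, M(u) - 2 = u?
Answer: 50/3 ≈ 16.667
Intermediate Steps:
M(u) = 2 + u
o = 12
k(v, n) = 2*v/n (k(v, n) = (v + v)/(n + (2 - 2)) = (2*v)/(n + 0) = (2*v)/n = 2*v/n)
k(4, o)*13 + 8 = (2*4/12)*13 + 8 = (2*4*(1/12))*13 + 8 = (⅔)*13 + 8 = 26/3 + 8 = 50/3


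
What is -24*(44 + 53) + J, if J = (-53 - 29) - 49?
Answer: -2459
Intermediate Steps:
J = -131 (J = -82 - 49 = -131)
-24*(44 + 53) + J = -24*(44 + 53) - 131 = -24*97 - 131 = -2328 - 131 = -2459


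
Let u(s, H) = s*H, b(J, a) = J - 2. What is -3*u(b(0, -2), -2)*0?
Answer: 0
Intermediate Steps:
b(J, a) = -2 + J
u(s, H) = H*s
-3*u(b(0, -2), -2)*0 = -(-6)*(-2 + 0)*0 = -(-6)*(-2)*0 = -3*4*0 = -12*0 = 0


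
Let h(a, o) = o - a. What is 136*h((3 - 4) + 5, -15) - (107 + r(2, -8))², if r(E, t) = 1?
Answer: -14248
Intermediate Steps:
136*h((3 - 4) + 5, -15) - (107 + r(2, -8))² = 136*(-15 - ((3 - 4) + 5)) - (107 + 1)² = 136*(-15 - (-1 + 5)) - 1*108² = 136*(-15 - 1*4) - 1*11664 = 136*(-15 - 4) - 11664 = 136*(-19) - 11664 = -2584 - 11664 = -14248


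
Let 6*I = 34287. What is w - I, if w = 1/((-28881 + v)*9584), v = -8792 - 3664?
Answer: -2263935225817/396173808 ≈ -5714.5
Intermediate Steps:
I = 11429/2 (I = (⅙)*34287 = 11429/2 ≈ 5714.5)
v = -12456
w = -1/396173808 (w = 1/(-28881 - 12456*9584) = (1/9584)/(-41337) = -1/41337*1/9584 = -1/396173808 ≈ -2.5241e-9)
w - I = -1/396173808 - 1*11429/2 = -1/396173808 - 11429/2 = -2263935225817/396173808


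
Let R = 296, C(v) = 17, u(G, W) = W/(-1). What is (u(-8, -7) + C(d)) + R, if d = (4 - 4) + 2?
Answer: 320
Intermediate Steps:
u(G, W) = -W (u(G, W) = W*(-1) = -W)
d = 2 (d = 0 + 2 = 2)
(u(-8, -7) + C(d)) + R = (-1*(-7) + 17) + 296 = (7 + 17) + 296 = 24 + 296 = 320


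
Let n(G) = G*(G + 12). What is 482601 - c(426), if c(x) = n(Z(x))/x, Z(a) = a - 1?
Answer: 205402301/426 ≈ 4.8217e+5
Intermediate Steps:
Z(a) = -1 + a
n(G) = G*(12 + G)
c(x) = (-1 + x)*(11 + x)/x (c(x) = ((-1 + x)*(12 + (-1 + x)))/x = ((-1 + x)*(11 + x))/x = (-1 + x)*(11 + x)/x)
482601 - c(426) = 482601 - (10 + 426 - 11/426) = 482601 - 1*185725/426 = 482601 - 185725/426 = 205402301/426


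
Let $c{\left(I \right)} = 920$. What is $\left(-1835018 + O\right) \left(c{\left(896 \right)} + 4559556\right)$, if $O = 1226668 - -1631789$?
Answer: $4667368996964$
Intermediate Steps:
$O = 2858457$ ($O = 1226668 + 1631789 = 2858457$)
$\left(-1835018 + O\right) \left(c{\left(896 \right)} + 4559556\right) = \left(-1835018 + 2858457\right) \left(920 + 4559556\right) = 1023439 \cdot 4560476 = 4667368996964$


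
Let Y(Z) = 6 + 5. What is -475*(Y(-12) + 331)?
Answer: -162450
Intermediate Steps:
Y(Z) = 11
-475*(Y(-12) + 331) = -475*(11 + 331) = -475*342 = -162450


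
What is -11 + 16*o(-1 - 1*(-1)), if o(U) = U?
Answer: -11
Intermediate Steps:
-11 + 16*o(-1 - 1*(-1)) = -11 + 16*(-1 - 1*(-1)) = -11 + 16*(-1 + 1) = -11 + 16*0 = -11 + 0 = -11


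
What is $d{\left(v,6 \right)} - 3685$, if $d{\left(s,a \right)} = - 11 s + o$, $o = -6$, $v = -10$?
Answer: $-3581$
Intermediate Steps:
$d{\left(s,a \right)} = -6 - 11 s$ ($d{\left(s,a \right)} = - 11 s - 6 = -6 - 11 s$)
$d{\left(v,6 \right)} - 3685 = \left(-6 - -110\right) - 3685 = \left(-6 + 110\right) - 3685 = 104 - 3685 = -3581$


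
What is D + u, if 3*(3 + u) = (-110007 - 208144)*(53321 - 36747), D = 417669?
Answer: -5271781676/3 ≈ -1.7573e+9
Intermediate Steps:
u = -5273034683/3 (u = -3 + ((-110007 - 208144)*(53321 - 36747))/3 = -3 + (-318151*16574)/3 = -3 + (⅓)*(-5273034674) = -3 - 5273034674/3 = -5273034683/3 ≈ -1.7577e+9)
D + u = 417669 - 5273034683/3 = -5271781676/3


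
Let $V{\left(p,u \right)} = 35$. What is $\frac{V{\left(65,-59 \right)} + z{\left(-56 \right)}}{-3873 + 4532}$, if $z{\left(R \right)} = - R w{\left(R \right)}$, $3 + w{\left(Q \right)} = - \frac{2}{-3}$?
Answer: $- \frac{287}{1977} \approx -0.14517$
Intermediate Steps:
$w{\left(Q \right)} = - \frac{7}{3}$ ($w{\left(Q \right)} = -3 - \frac{2}{-3} = -3 - - \frac{2}{3} = -3 + \frac{2}{3} = - \frac{7}{3}$)
$z{\left(R \right)} = \frac{7 R}{3}$ ($z{\left(R \right)} = - R \left(- \frac{7}{3}\right) = \frac{7 R}{3}$)
$\frac{V{\left(65,-59 \right)} + z{\left(-56 \right)}}{-3873 + 4532} = \frac{35 + \frac{7}{3} \left(-56\right)}{-3873 + 4532} = \frac{35 - \frac{392}{3}}{659} = \left(- \frac{287}{3}\right) \frac{1}{659} = - \frac{287}{1977}$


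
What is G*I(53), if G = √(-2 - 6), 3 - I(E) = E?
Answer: -100*I*√2 ≈ -141.42*I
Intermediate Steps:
I(E) = 3 - E
G = 2*I*√2 (G = √(-8) = 2*I*√2 ≈ 2.8284*I)
G*I(53) = (2*I*√2)*(3 - 1*53) = (2*I*√2)*(3 - 53) = (2*I*√2)*(-50) = -100*I*√2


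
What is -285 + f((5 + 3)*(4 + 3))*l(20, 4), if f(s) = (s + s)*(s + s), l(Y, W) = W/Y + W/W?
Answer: 73839/5 ≈ 14768.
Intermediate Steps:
l(Y, W) = 1 + W/Y (l(Y, W) = W/Y + 1 = 1 + W/Y)
f(s) = 4*s² (f(s) = (2*s)*(2*s) = 4*s²)
-285 + f((5 + 3)*(4 + 3))*l(20, 4) = -285 + (4*((5 + 3)*(4 + 3))²)*((4 + 20)/20) = -285 + (4*(8*7)²)*((1/20)*24) = -285 + (4*56²)*(6/5) = -285 + (4*3136)*(6/5) = -285 + 12544*(6/5) = -285 + 75264/5 = 73839/5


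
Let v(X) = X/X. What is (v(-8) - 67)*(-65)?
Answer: 4290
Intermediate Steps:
v(X) = 1
(v(-8) - 67)*(-65) = (1 - 67)*(-65) = -66*(-65) = 4290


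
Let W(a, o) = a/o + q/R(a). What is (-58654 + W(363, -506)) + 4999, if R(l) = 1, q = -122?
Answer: -2473775/46 ≈ -53778.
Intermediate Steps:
W(a, o) = -122 + a/o (W(a, o) = a/o - 122/1 = a/o - 122*1 = a/o - 122 = -122 + a/o)
(-58654 + W(363, -506)) + 4999 = (-58654 + (-122 + 363/(-506))) + 4999 = (-58654 + (-122 + 363*(-1/506))) + 4999 = (-58654 + (-122 - 33/46)) + 4999 = (-58654 - 5645/46) + 4999 = -2703729/46 + 4999 = -2473775/46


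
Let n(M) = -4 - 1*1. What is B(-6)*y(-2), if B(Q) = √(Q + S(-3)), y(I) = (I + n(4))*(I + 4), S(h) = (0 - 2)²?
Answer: -14*I*√2 ≈ -19.799*I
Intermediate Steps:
n(M) = -5 (n(M) = -4 - 1 = -5)
S(h) = 4 (S(h) = (-2)² = 4)
y(I) = (-5 + I)*(4 + I) (y(I) = (I - 5)*(I + 4) = (-5 + I)*(4 + I))
B(Q) = √(4 + Q) (B(Q) = √(Q + 4) = √(4 + Q))
B(-6)*y(-2) = √(4 - 6)*(-20 + (-2)² - 1*(-2)) = √(-2)*(-20 + 4 + 2) = (I*√2)*(-14) = -14*I*√2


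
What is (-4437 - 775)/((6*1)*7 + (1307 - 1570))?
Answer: 5212/221 ≈ 23.584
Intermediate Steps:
(-4437 - 775)/((6*1)*7 + (1307 - 1570)) = -5212/(6*7 - 263) = -5212/(42 - 263) = -5212/(-221) = -5212*(-1/221) = 5212/221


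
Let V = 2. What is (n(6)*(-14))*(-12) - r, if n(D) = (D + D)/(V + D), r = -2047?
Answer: 2299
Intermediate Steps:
n(D) = 2*D/(2 + D) (n(D) = (D + D)/(2 + D) = (2*D)/(2 + D) = 2*D/(2 + D))
(n(6)*(-14))*(-12) - r = ((2*6/(2 + 6))*(-14))*(-12) - 1*(-2047) = ((2*6/8)*(-14))*(-12) + 2047 = ((2*6*(⅛))*(-14))*(-12) + 2047 = ((3/2)*(-14))*(-12) + 2047 = -21*(-12) + 2047 = 252 + 2047 = 2299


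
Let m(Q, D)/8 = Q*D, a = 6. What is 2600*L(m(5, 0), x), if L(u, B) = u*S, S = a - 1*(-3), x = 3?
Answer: 0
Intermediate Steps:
m(Q, D) = 8*D*Q (m(Q, D) = 8*(Q*D) = 8*(D*Q) = 8*D*Q)
S = 9 (S = 6 - 1*(-3) = 6 + 3 = 9)
L(u, B) = 9*u (L(u, B) = u*9 = 9*u)
2600*L(m(5, 0), x) = 2600*(9*(8*0*5)) = 2600*(9*0) = 2600*0 = 0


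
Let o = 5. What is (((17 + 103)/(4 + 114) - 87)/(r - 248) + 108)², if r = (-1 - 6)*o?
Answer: 3270126105801/278789809 ≈ 11730.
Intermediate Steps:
r = -35 (r = (-1 - 6)*5 = -7*5 = -35)
(((17 + 103)/(4 + 114) - 87)/(r - 248) + 108)² = (((17 + 103)/(4 + 114) - 87)/(-35 - 248) + 108)² = ((120/118 - 87)/(-283) + 108)² = ((120*(1/118) - 87)*(-1/283) + 108)² = ((60/59 - 87)*(-1/283) + 108)² = (-5073/59*(-1/283) + 108)² = (5073/16697 + 108)² = (1808349/16697)² = 3270126105801/278789809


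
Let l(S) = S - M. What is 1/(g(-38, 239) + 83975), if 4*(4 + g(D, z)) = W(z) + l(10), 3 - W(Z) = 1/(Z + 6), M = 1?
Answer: 980/82294519 ≈ 1.1908e-5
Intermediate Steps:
l(S) = -1 + S (l(S) = S - 1*1 = S - 1 = -1 + S)
W(Z) = 3 - 1/(6 + Z) (W(Z) = 3 - 1/(Z + 6) = 3 - 1/(6 + Z))
g(D, z) = -7/4 + (17 + 3*z)/(4*(6 + z)) (g(D, z) = -4 + ((17 + 3*z)/(6 + z) + (-1 + 10))/4 = -4 + ((17 + 3*z)/(6 + z) + 9)/4 = -4 + (9 + (17 + 3*z)/(6 + z))/4 = -4 + (9/4 + (17 + 3*z)/(4*(6 + z))) = -7/4 + (17 + 3*z)/(4*(6 + z)))
1/(g(-38, 239) + 83975) = 1/((-25/4 - 1*239)/(6 + 239) + 83975) = 1/((-25/4 - 239)/245 + 83975) = 1/((1/245)*(-981/4) + 83975) = 1/(-981/980 + 83975) = 1/(82294519/980) = 980/82294519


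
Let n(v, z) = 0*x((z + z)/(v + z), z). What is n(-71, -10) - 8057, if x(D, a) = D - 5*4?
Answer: -8057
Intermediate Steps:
x(D, a) = -20 + D (x(D, a) = D - 20 = -20 + D)
n(v, z) = 0 (n(v, z) = 0*(-20 + (z + z)/(v + z)) = 0*(-20 + (2*z)/(v + z)) = 0*(-20 + 2*z/(v + z)) = 0)
n(-71, -10) - 8057 = 0 - 8057 = -8057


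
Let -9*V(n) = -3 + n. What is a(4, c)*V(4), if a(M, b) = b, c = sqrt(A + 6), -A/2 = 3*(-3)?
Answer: -2*sqrt(6)/9 ≈ -0.54433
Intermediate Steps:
A = 18 (A = -6*(-3) = -2*(-9) = 18)
V(n) = 1/3 - n/9 (V(n) = -(-3 + n)/9 = 1/3 - n/9)
c = 2*sqrt(6) (c = sqrt(18 + 6) = sqrt(24) = 2*sqrt(6) ≈ 4.8990)
a(4, c)*V(4) = (2*sqrt(6))*(1/3 - 1/9*4) = (2*sqrt(6))*(1/3 - 4/9) = (2*sqrt(6))*(-1/9) = -2*sqrt(6)/9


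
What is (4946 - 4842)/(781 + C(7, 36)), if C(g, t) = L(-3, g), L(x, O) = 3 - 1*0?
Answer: 13/98 ≈ 0.13265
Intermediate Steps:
L(x, O) = 3 (L(x, O) = 3 + 0 = 3)
C(g, t) = 3
(4946 - 4842)/(781 + C(7, 36)) = (4946 - 4842)/(781 + 3) = 104/784 = 104*(1/784) = 13/98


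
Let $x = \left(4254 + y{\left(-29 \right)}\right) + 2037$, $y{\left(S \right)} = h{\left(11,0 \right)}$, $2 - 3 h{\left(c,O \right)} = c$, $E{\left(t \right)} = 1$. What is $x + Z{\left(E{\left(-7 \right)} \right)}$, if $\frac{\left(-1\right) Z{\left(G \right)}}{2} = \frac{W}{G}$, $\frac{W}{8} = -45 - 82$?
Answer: $8320$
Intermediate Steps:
$W = -1016$ ($W = 8 \left(-45 - 82\right) = 8 \left(-127\right) = -1016$)
$h{\left(c,O \right)} = \frac{2}{3} - \frac{c}{3}$
$Z{\left(G \right)} = \frac{2032}{G}$ ($Z{\left(G \right)} = - 2 \left(- \frac{1016}{G}\right) = \frac{2032}{G}$)
$y{\left(S \right)} = -3$ ($y{\left(S \right)} = \frac{2}{3} - \frac{11}{3} = -3$)
$x = 6288$ ($x = \left(4254 - 3\right) + 2037 = 4251 + 2037 = 6288$)
$x + Z{\left(E{\left(-7 \right)} \right)} = 6288 + \frac{2032}{1} = 6288 + 2032 \cdot 1 = 6288 + 2032 = 8320$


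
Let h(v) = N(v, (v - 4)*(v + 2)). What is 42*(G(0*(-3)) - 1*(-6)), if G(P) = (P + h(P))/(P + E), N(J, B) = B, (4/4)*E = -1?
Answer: 588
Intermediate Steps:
E = -1
h(v) = (-4 + v)*(2 + v) (h(v) = (v - 4)*(v + 2) = (-4 + v)*(2 + v))
G(P) = (-8 + P**2 - P)/(-1 + P) (G(P) = (P + (-8 + P**2 - 2*P))/(P - 1) = (-8 + P**2 - P)/(-1 + P))
42*(G(0*(-3)) - 1*(-6)) = 42*((-8 + (0*(-3))**2 - 0*(-3))/(-1 + 0*(-3)) - 1*(-6)) = 42*((-8 + 0**2 - 1*0)/(-1 + 0) + 6) = 42*((-8 + 0 + 0)/(-1) + 6) = 42*(-1*(-8) + 6) = 42*(8 + 6) = 42*14 = 588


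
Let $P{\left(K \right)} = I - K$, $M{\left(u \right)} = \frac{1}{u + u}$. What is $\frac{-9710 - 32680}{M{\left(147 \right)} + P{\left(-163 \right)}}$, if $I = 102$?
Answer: $- \frac{12462660}{77911} \approx -159.96$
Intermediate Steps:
$M{\left(u \right)} = \frac{1}{2 u}$
$P{\left(K \right)} = 102 - K$
$\frac{-9710 - 32680}{M{\left(147 \right)} + P{\left(-163 \right)}} = \frac{-9710 - 32680}{\frac{1}{2 \cdot 147} + \left(102 - -163\right)} = - \frac{42390}{\frac{1}{2} \cdot \frac{1}{147} + \left(102 + 163\right)} = - \frac{42390}{\frac{1}{294} + 265} = - \frac{42390}{\frac{77911}{294}} = \left(-42390\right) \frac{294}{77911} = - \frac{12462660}{77911}$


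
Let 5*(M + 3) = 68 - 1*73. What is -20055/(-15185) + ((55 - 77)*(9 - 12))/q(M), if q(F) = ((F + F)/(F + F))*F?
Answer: -92199/6074 ≈ -15.179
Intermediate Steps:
M = -4 (M = -3 + (68 - 1*73)/5 = -3 + (68 - 73)/5 = -3 + (1/5)*(-5) = -3 - 1 = -4)
q(F) = F (q(F) = ((2*F)/((2*F)))*F = ((2*F)*(1/(2*F)))*F = 1*F = F)
-20055/(-15185) + ((55 - 77)*(9 - 12))/q(M) = -20055/(-15185) + ((55 - 77)*(9 - 12))/(-4) = -20055*(-1/15185) - 22*(-3)*(-1/4) = 4011/3037 + 66*(-1/4) = 4011/3037 - 33/2 = -92199/6074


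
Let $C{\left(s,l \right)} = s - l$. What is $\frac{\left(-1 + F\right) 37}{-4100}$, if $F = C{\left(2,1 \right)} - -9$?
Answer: $- \frac{333}{4100} \approx -0.08122$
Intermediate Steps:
$F = 10$ ($F = \left(2 - 1\right) - -9 = \left(2 - 1\right) + 9 = 1 + 9 = 10$)
$\frac{\left(-1 + F\right) 37}{-4100} = \frac{\left(-1 + 10\right) 37}{-4100} = 9 \cdot 37 \left(- \frac{1}{4100}\right) = 333 \left(- \frac{1}{4100}\right) = - \frac{333}{4100}$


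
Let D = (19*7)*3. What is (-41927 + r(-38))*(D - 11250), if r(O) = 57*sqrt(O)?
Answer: 454949877 - 618507*I*sqrt(38) ≈ 4.5495e+8 - 3.8127e+6*I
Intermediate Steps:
D = 399 (D = 133*3 = 399)
(-41927 + r(-38))*(D - 11250) = (-41927 + 57*sqrt(-38))*(399 - 11250) = (-41927 + 57*(I*sqrt(38)))*(-10851) = (-41927 + 57*I*sqrt(38))*(-10851) = 454949877 - 618507*I*sqrt(38)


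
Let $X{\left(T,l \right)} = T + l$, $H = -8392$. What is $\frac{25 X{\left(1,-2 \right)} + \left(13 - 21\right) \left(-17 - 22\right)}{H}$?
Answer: $- \frac{287}{8392} \approx -0.034199$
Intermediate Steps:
$\frac{25 X{\left(1,-2 \right)} + \left(13 - 21\right) \left(-17 - 22\right)}{H} = \frac{25 \left(1 - 2\right) + \left(13 - 21\right) \left(-17 - 22\right)}{-8392} = \left(25 \left(-1\right) - -312\right) \left(- \frac{1}{8392}\right) = \left(-25 + 312\right) \left(- \frac{1}{8392}\right) = 287 \left(- \frac{1}{8392}\right) = - \frac{287}{8392}$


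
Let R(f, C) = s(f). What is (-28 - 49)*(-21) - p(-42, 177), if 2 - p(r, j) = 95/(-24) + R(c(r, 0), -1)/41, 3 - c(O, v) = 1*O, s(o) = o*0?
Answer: 38665/24 ≈ 1611.0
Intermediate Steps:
s(o) = 0
c(O, v) = 3 - O
R(f, C) = 0
p(r, j) = 143/24 (p(r, j) = 2 - (95/(-24) + 0/41) = 2 - (95*(-1/24) + 0*(1/41)) = 2 - (-95/24 + 0) = 2 - 1*(-95/24) = 2 + 95/24 = 143/24)
(-28 - 49)*(-21) - p(-42, 177) = (-28 - 49)*(-21) - 1*143/24 = -77*(-21) - 143/24 = 1617 - 143/24 = 38665/24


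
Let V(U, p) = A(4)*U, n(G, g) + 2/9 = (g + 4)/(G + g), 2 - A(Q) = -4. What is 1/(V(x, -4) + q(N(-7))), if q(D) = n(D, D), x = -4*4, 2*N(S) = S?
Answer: -126/12133 ≈ -0.010385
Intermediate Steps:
A(Q) = 6 (A(Q) = 2 - 1*(-4) = 2 + 4 = 6)
N(S) = S/2
x = -16
n(G, g) = -2/9 + (4 + g)/(G + g) (n(G, g) = -2/9 + (g + 4)/(G + g) = -2/9 + (4 + g)/(G + g))
V(U, p) = 6*U
q(D) = (36 + 5*D)/(18*D) (q(D) = (36 - 2*D + 7*D)/(9*(D + D)) = (36 + 5*D)/(9*((2*D))) = (1/(2*D))*(36 + 5*D)/9 = (36 + 5*D)/(18*D))
1/(V(x, -4) + q(N(-7))) = 1/(6*(-16) + (5/18 + 2/(((1/2)*(-7))))) = 1/(-96 + (5/18 + 2/(-7/2))) = 1/(-96 + (5/18 + 2*(-2/7))) = 1/(-96 + (5/18 - 4/7)) = 1/(-96 - 37/126) = 1/(-12133/126) = -126/12133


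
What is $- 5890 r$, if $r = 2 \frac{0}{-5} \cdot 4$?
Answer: $0$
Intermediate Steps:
$r = 0$ ($r = 2 \cdot 0 \left(- \frac{1}{5}\right) 4 = 2 \cdot 0 \cdot 4 = 0 \cdot 4 = 0$)
$- 5890 r = \left(-5890\right) 0 = 0$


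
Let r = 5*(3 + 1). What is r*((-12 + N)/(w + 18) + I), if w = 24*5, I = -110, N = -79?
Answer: -152710/69 ≈ -2213.2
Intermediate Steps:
w = 120
r = 20 (r = 5*4 = 20)
r*((-12 + N)/(w + 18) + I) = 20*((-12 - 79)/(120 + 18) - 110) = 20*(-91/138 - 110) = 20*(-15271/138) = -152710/69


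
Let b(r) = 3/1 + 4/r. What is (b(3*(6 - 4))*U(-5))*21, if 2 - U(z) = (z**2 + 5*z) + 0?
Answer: 154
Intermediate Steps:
b(r) = 3 + 4/r (b(r) = 3*1 + 4/r = 3 + 4/r)
U(z) = 2 - z**2 - 5*z (U(z) = 2 - ((z**2 + 5*z) + 0) = 2 - (z**2 + 5*z) = 2 + (-z**2 - 5*z) = 2 - z**2 - 5*z)
(b(3*(6 - 4))*U(-5))*21 = ((3 + 4/((3*(6 - 4))))*(2 - 1*(-5)**2 - 5*(-5)))*21 = ((3 + 4/((3*2)))*(2 - 1*25 + 25))*21 = ((3 + 4/6)*(2 - 25 + 25))*21 = ((3 + 4*(1/6))*2)*21 = ((3 + 2/3)*2)*21 = ((11/3)*2)*21 = (22/3)*21 = 154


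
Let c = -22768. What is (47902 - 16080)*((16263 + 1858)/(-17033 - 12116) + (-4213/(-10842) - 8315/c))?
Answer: 7562941563833005/1798862442936 ≈ 4204.3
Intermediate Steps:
(47902 - 16080)*((16263 + 1858)/(-17033 - 12116) + (-4213/(-10842) - 8315/c)) = (47902 - 16080)*((16263 + 1858)/(-17033 - 12116) + (-4213/(-10842) - 8315/(-22768))) = 31822*(18121/(-29149) + (-4213*(-1/10842) - 8315*(-1/22768))) = 31822*(18121*(-1/29149) + (4213/10842 + 8315/22768)) = 31822*(-18121/29149 + 93036407/123425328) = 31822*(475327858955/3597724885872) = 7562941563833005/1798862442936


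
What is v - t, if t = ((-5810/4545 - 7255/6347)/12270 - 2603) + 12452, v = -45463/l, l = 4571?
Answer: -3190205380285229681/323584839179910 ≈ -9858.9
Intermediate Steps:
v = -45463/4571 ≈ -9.9460
t = 697218774278281/70790820210 (t = ((-5810*1/4545 - 7255*1/6347)*(1/12270) - 2603) + 12452 = ((-1162/909 - 7255/6347)*(1/12270) - 2603) + 12452 = (-13970009/5769423*1/12270 - 2603) + 12452 = (-13970009/70790820210 - 2603) + 12452 = -184268518976639/70790820210 + 12452 = 697218774278281/70790820210 ≈ 9849.0)
v - t = -45463/4571 - 1*697218774278281/70790820210 = -45463/4571 - 697218774278281/70790820210 = -3190205380285229681/323584839179910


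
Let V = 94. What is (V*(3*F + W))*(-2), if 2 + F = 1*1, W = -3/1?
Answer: 1128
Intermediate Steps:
W = -3 (W = -3*1 = -3)
F = -1 (F = -2 + 1*1 = -2 + 1 = -1)
(V*(3*F + W))*(-2) = (94*(3*(-1) - 3))*(-2) = (94*(-3 - 3))*(-2) = (94*(-6))*(-2) = -564*(-2) = 1128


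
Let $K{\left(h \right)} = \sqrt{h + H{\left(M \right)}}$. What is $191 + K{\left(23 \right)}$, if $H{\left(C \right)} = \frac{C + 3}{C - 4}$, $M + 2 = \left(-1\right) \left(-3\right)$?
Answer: $191 + \frac{\sqrt{195}}{3} \approx 195.65$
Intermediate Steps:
$M = 1$ ($M = -2 - -3 = -2 + 3 = 1$)
$H{\left(C \right)} = \frac{3 + C}{-4 + C}$
$K{\left(h \right)} = \sqrt{- \frac{4}{3} + h}$ ($K{\left(h \right)} = \sqrt{h + \frac{3 + 1}{-4 + 1}} = \sqrt{h + \frac{1}{-3} \cdot 4} = \sqrt{h - \frac{4}{3}} = \sqrt{- \frac{4}{3} + h}$)
$191 + K{\left(23 \right)} = 191 + \frac{\sqrt{-12 + 9 \cdot 23}}{3} = 191 + \frac{\sqrt{-12 + 207}}{3} = 191 + \frac{\sqrt{195}}{3}$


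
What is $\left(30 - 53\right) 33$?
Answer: $-759$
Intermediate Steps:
$\left(30 - 53\right) 33 = \left(-23\right) 33 = -759$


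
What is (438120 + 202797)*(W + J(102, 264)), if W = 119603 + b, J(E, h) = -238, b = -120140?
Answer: -496710675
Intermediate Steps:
W = -537 (W = 119603 - 120140 = -537)
(438120 + 202797)*(W + J(102, 264)) = (438120 + 202797)*(-537 - 238) = 640917*(-775) = -496710675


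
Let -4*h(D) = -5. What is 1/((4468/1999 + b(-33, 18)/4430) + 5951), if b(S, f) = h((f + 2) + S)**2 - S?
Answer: 141689120/843509750407 ≈ 0.00016798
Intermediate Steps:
h(D) = 5/4 (h(D) = -1/4*(-5) = 5/4)
b(S, f) = 25/16 - S (b(S, f) = (5/4)**2 - S = 25/16 - S)
1/((4468/1999 + b(-33, 18)/4430) + 5951) = 1/((4468/1999 + (25/16 - 1*(-33))/4430) + 5951) = 1/((4468*(1/1999) + (25/16 + 33)*(1/4430)) + 5951) = 1/((4468/1999 + (553/16)*(1/4430)) + 5951) = 1/((4468/1999 + 553/70880) + 5951) = 1/(317797287/141689120 + 5951) = 1/(843509750407/141689120) = 141689120/843509750407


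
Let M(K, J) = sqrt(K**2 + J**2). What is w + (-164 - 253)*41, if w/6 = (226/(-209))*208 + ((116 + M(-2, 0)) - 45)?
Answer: -3763779/209 ≈ -18009.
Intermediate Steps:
M(K, J) = sqrt(J**2 + K**2)
w = -190506/209 (w = 6*((226/(-209))*208 + ((116 + sqrt(0**2 + (-2)**2)) - 45)) = 6*((226*(-1/209))*208 + ((116 + sqrt(0 + 4)) - 45)) = 6*(-226/209*208 + ((116 + sqrt(4)) - 45)) = 6*(-47008/209 + ((116 + 2) - 45)) = 6*(-47008/209 + (118 - 45)) = 6*(-47008/209 + 73) = 6*(-31751/209) = -190506/209 ≈ -911.51)
w + (-164 - 253)*41 = -190506/209 + (-164 - 253)*41 = -190506/209 - 417*41 = -190506/209 - 17097 = -3763779/209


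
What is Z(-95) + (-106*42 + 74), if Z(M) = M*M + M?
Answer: 4552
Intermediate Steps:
Z(M) = M + M**2 (Z(M) = M**2 + M = M + M**2)
Z(-95) + (-106*42 + 74) = -95*(1 - 95) + (-106*42 + 74) = -95*(-94) + (-4452 + 74) = 8930 - 4378 = 4552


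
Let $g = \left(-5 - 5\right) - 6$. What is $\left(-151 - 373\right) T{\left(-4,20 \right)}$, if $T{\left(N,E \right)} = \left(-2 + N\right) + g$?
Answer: $11528$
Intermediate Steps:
$g = -16$ ($g = \left(-5 - 5\right) - 6 = -10 - 6 = -16$)
$T{\left(N,E \right)} = -18 + N$ ($T{\left(N,E \right)} = \left(-2 + N\right) - 16 = -18 + N$)
$\left(-151 - 373\right) T{\left(-4,20 \right)} = \left(-151 - 373\right) \left(-18 - 4\right) = \left(-524\right) \left(-22\right) = 11528$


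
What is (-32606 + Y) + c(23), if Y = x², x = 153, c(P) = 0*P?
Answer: -9197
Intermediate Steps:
c(P) = 0
Y = 23409 (Y = 153² = 23409)
(-32606 + Y) + c(23) = (-32606 + 23409) + 0 = -9197 + 0 = -9197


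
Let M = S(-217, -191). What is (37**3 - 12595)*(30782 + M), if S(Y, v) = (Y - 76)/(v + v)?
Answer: 223762334493/191 ≈ 1.1715e+9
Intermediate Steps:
S(Y, v) = (-76 + Y)/(2*v) (S(Y, v) = (-76 + Y)/((2*v)) = (-76 + Y)*(1/(2*v)) = (-76 + Y)/(2*v))
M = 293/382 (M = (1/2)*(-76 - 217)/(-191) = (1/2)*(-1/191)*(-293) = 293/382 ≈ 0.76702)
(37**3 - 12595)*(30782 + M) = (37**3 - 12595)*(30782 + 293/382) = (50653 - 12595)*(11759017/382) = 38058*(11759017/382) = 223762334493/191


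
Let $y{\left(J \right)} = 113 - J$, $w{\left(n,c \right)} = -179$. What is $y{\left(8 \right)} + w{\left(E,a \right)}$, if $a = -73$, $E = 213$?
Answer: $-74$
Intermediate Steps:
$y{\left(8 \right)} + w{\left(E,a \right)} = \left(113 - 8\right) - 179 = 105 - 179 = -74$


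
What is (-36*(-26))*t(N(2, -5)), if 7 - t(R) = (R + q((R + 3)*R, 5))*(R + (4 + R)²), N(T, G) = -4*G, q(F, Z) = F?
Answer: -267764328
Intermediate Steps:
t(R) = 7 - (R + (4 + R)²)*(R + R*(3 + R)) (t(R) = 7 - (R + (R + 3)*R)*(R + (4 + R)²) = 7 - (R + (3 + R)*R)*(R + (4 + R)²) = 7 - (R + R*(3 + R))*(R + (4 + R)²) = 7 - (R + (4 + R)²)*(R + R*(3 + R)))
(-36*(-26))*t(N(2, -5)) = (-36*(-26))*(7 - (-4*(-5))⁴ - (-256)*(-5) - 52*(-4*(-5))² - 13*(-4*(-5))³) = 936*(7 - 1*20⁴ - 64*20 - 52*20² - 13*20³) = 936*(7 - 1*160000 - 1280 - 52*400 - 13*8000) = 936*(7 - 160000 - 1280 - 20800 - 104000) = 936*(-286073) = -267764328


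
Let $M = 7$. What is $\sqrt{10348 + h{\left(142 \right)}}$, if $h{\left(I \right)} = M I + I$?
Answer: $6 \sqrt{319} \approx 107.16$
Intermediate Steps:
$h{\left(I \right)} = 8 I$ ($h{\left(I \right)} = 7 I + I = 8 I$)
$\sqrt{10348 + h{\left(142 \right)}} = \sqrt{10348 + 8 \cdot 142} = \sqrt{10348 + 1136} = \sqrt{11484} = 6 \sqrt{319}$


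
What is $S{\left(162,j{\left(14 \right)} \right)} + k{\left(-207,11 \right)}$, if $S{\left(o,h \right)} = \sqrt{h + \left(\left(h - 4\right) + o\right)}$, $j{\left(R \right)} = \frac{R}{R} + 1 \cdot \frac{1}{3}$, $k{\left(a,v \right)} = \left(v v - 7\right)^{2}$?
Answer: $12996 + \frac{\sqrt{1446}}{3} \approx 13009.0$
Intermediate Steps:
$k{\left(a,v \right)} = \left(-7 + v^{2}\right)^{2}$ ($k{\left(a,v \right)} = \left(v^{2} - 7\right)^{2} = \left(-7 + v^{2}\right)^{2}$)
$j{\left(R \right)} = \frac{4}{3}$ ($j{\left(R \right)} = 1 + 1 \cdot \frac{1}{3} = 1 + \frac{1}{3} = \frac{4}{3}$)
$S{\left(o,h \right)} = \sqrt{-4 + o + 2 h}$ ($S{\left(o,h \right)} = \sqrt{h + \left(\left(-4 + h\right) + o\right)} = \sqrt{h + \left(-4 + h + o\right)} = \sqrt{-4 + o + 2 h}$)
$S{\left(162,j{\left(14 \right)} \right)} + k{\left(-207,11 \right)} = \sqrt{-4 + 162 + 2 \cdot \frac{4}{3}} + \left(-7 + 11^{2}\right)^{2} = \sqrt{-4 + 162 + \frac{8}{3}} + \left(-7 + 121\right)^{2} = \sqrt{\frac{482}{3}} + 114^{2} = \frac{\sqrt{1446}}{3} + 12996 = 12996 + \frac{\sqrt{1446}}{3}$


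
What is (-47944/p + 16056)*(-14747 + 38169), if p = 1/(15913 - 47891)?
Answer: 35909891063536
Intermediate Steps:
p = -1/31978 (p = 1/(-31978) = -1/31978 ≈ -3.1271e-5)
(-47944/p + 16056)*(-14747 + 38169) = (-47944/(-1/31978) + 16056)*(-14747 + 38169) = (-47944*(-31978) + 16056)*23422 = (1533153232 + 16056)*23422 = 1533169288*23422 = 35909891063536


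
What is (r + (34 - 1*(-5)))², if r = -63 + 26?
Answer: 4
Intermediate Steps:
r = -37
(r + (34 - 1*(-5)))² = (-37 + (34 - 1*(-5)))² = (-37 + (34 + 5))² = (-37 + 39)² = 2² = 4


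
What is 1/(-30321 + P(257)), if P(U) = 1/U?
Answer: -257/7792496 ≈ -3.2980e-5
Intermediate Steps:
1/(-30321 + P(257)) = 1/(-30321 + 1/257) = 1/(-7792496/257) = -257/7792496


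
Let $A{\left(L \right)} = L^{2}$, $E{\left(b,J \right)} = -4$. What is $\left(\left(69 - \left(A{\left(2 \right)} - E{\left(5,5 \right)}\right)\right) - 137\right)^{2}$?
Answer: $5776$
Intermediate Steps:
$\left(\left(69 - \left(A{\left(2 \right)} - E{\left(5,5 \right)}\right)\right) - 137\right)^{2} = \left(\left(69 - \left(2^{2} - -4\right)\right) - 137\right)^{2} = \left(\left(69 - \left(4 + 4\right)\right) - 137\right)^{2} = \left(\left(69 - 8\right) - 137\right)^{2} = \left(61 - 137\right)^{2} = \left(-76\right)^{2} = 5776$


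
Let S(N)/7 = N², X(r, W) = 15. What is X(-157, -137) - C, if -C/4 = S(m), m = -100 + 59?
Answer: 47083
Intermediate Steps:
m = -41
S(N) = 7*N²
C = -47068 (C = -28*(-41)² = -28*1681 = -4*11767 = -47068)
X(-157, -137) - C = 15 - 1*(-47068) = 15 + 47068 = 47083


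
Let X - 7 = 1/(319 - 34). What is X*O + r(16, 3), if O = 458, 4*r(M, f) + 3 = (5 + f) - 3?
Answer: 1828621/570 ≈ 3208.1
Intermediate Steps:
r(M, f) = -1/4 + f/4 (r(M, f) = -3/4 + ((5 + f) - 3)/4 = -3/4 + (2 + f)/4 = -3/4 + (1/2 + f/4) = -1/4 + f/4)
X = 1996/285 (X = 7 + 1/(319 - 34) = 7 + 1/285 = 1996/285 ≈ 7.0035)
X*O + r(16, 3) = (1996/285)*458 + (-1/4 + (1/4)*3) = 914168/285 + (-1/4 + 3/4) = 914168/285 + 1/2 = 1828621/570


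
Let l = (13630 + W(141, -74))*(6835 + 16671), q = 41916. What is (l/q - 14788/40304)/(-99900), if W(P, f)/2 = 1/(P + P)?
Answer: -16255607554793/212468504014800 ≈ -0.076508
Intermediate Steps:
W(P, f) = 1/P (W(P, f) = 2/(P + P) = 2/((2*P)) = 2*(1/(2*P)) = 1/P)
l = 45174559486/141 (l = (13630 + 1/141)*(6835 + 16671) = (13630 + 1/141)*23506 = (1921831/141)*23506 = 45174559486/141 ≈ 3.2039e+8)
(l/q - 14788/40304)/(-99900) = ((45174559486/141)/41916 - 14788/40304)/(-99900) = ((45174559486/141)*(1/41916) - 14788*1/40304)*(-1/99900) = (3226754249/422154 - 3697/10076)*(-1/99900) = (16255607554793/2126811852)*(-1/99900) = -16255607554793/212468504014800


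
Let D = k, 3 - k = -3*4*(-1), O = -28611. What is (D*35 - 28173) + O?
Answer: -57099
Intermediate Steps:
k = -9 (k = 3 - (-3*4)*(-1) = 3 - (-12)*(-1) = 3 - 1*12 = 3 - 12 = -9)
D = -9
(D*35 - 28173) + O = (-9*35 - 28173) - 28611 = (-315 - 28173) - 28611 = -28488 - 28611 = -57099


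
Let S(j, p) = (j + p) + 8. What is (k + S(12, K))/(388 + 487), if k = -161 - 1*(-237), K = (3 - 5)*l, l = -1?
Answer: 14/125 ≈ 0.11200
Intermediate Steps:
K = 2 (K = (3 - 5)*(-1) = -2*(-1) = 2)
S(j, p) = 8 + j + p
k = 76 (k = -161 + 237 = 76)
(k + S(12, K))/(388 + 487) = (76 + (8 + 12 + 2))/(388 + 487) = (76 + 22)/875 = 98*(1/875) = 14/125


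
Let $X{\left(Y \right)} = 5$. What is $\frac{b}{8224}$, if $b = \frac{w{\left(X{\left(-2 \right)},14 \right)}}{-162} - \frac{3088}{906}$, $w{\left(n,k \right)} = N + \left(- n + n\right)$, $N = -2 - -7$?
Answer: $- \frac{84131}{201175488} \approx -0.0004182$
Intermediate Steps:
$N = 5$ ($N = -2 + 7 = 5$)
$w{\left(n,k \right)} = 5$ ($w{\left(n,k \right)} = 5 + \left(- n + n\right) = 5 + 0 = 5$)
$b = - \frac{84131}{24462}$ ($b = \frac{5}{-162} - \frac{3088}{906} = 5 \left(- \frac{1}{162}\right) - \frac{1544}{453} = - \frac{5}{162} - \frac{1544}{453} = - \frac{84131}{24462} \approx -3.4393$)
$\frac{b}{8224} = - \frac{84131}{24462 \cdot 8224} = \left(- \frac{84131}{24462}\right) \frac{1}{8224} = - \frac{84131}{201175488}$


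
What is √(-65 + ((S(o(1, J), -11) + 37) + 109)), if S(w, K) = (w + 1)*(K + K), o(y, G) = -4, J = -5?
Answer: 7*√3 ≈ 12.124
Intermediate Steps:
S(w, K) = 2*K*(1 + w) (S(w, K) = (1 + w)*(2*K) = 2*K*(1 + w))
√(-65 + ((S(o(1, J), -11) + 37) + 109)) = √(-65 + ((2*(-11)*(1 - 4) + 37) + 109)) = √(-65 + ((2*(-11)*(-3) + 37) + 109)) = √(-65 + ((66 + 37) + 109)) = √(-65 + (103 + 109)) = √(-65 + 212) = √147 = 7*√3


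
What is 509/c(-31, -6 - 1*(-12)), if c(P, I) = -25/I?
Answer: -3054/25 ≈ -122.16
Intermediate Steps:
509/c(-31, -6 - 1*(-12)) = 509/((-25/(-6 - 1*(-12)))) = 509/((-25/(-6 + 12))) = 509/((-25/6)) = 509/((-25*⅙)) = 509/(-25/6) = 509*(-6/25) = -3054/25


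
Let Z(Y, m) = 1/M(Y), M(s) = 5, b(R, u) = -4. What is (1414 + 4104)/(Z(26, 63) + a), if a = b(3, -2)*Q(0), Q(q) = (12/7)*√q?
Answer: 27590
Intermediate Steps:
Q(q) = 12*√q/7 (Q(q) = (12*(⅐))*√q = 12*√q/7)
Z(Y, m) = ⅕ (Z(Y, m) = 1/5 = ⅕)
a = 0 (a = -48*√0/7 = -48*0/7 = -4*0 = 0)
(1414 + 4104)/(Z(26, 63) + a) = (1414 + 4104)/(⅕ + 0) = 5518/(⅕) = 5518*5 = 27590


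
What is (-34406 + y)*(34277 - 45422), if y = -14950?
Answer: 550072620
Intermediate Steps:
(-34406 + y)*(34277 - 45422) = (-34406 - 14950)*(34277 - 45422) = -49356*(-11145) = 550072620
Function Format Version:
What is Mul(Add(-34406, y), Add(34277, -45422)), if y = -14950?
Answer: 550072620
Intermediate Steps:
Mul(Add(-34406, y), Add(34277, -45422)) = Mul(Add(-34406, -14950), Add(34277, -45422)) = Mul(-49356, -11145) = 550072620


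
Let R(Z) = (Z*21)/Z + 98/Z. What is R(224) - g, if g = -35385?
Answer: 566503/16 ≈ 35406.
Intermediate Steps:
R(Z) = 21 + 98/Z (R(Z) = (21*Z)/Z + 98/Z = 21 + 98/Z)
R(224) - g = (21 + 98/224) - 1*(-35385) = (21 + 98*(1/224)) + 35385 = (21 + 7/16) + 35385 = 343/16 + 35385 = 566503/16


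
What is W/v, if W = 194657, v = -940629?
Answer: -194657/940629 ≈ -0.20694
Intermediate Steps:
W/v = 194657/(-940629) = 194657*(-1/940629) = -194657/940629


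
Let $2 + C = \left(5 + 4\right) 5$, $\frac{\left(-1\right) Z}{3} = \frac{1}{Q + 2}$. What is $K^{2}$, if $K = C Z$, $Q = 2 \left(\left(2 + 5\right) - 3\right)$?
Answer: $\frac{16641}{100} \approx 166.41$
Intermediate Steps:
$Q = 8$ ($Q = 2 \left(7 - 3\right) = 2 \cdot 4 = 8$)
$Z = - \frac{3}{10}$ ($Z = - \frac{3}{8 + 2} = - \frac{3}{10} \approx -0.3$)
$C = 43$ ($C = -2 + \left(5 + 4\right) 5 = -2 + 9 \cdot 5 = -2 + 45 = 43$)
$K = - \frac{129}{10}$ ($K = 43 \left(- \frac{3}{10}\right) = - \frac{129}{10} \approx -12.9$)
$K^{2} = \left(- \frac{129}{10}\right)^{2} = \frac{16641}{100}$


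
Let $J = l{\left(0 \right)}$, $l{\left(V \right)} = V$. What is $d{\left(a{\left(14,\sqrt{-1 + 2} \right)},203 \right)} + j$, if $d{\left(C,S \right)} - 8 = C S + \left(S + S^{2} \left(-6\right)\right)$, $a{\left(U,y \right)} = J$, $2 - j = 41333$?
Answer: $-288374$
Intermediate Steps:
$j = -41331$ ($j = 2 - 41333 = -41331$)
$J = 0$
$a{\left(U,y \right)} = 0$
$d{\left(C,S \right)} = 8 + S - 6 S^{2} + C S$ ($d{\left(C,S \right)} = 8 + \left(C S + \left(S + S^{2} \left(-6\right)\right)\right) = 8 - \left(- S + 6 S^{2} - C S\right) = 8 + \left(S - 6 S^{2} + C S\right) = 8 + S - 6 S^{2} + C S$)
$d{\left(a{\left(14,\sqrt{-1 + 2} \right)},203 \right)} + j = \left(8 + 203 - 6 \cdot 203^{2} + 0 \cdot 203\right) - 41331 = \left(8 + 203 - 247254 + 0\right) - 41331 = -247043 - 41331 = -288374$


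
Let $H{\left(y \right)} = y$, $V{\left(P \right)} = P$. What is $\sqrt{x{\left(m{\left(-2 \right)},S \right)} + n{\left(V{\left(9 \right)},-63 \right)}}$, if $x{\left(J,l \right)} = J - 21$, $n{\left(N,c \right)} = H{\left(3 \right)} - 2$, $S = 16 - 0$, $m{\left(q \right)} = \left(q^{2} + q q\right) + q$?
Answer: $i \sqrt{14} \approx 3.7417 i$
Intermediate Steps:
$m{\left(q \right)} = q + 2 q^{2}$ ($m{\left(q \right)} = \left(q^{2} + q^{2}\right) + q = 2 q^{2} + q = q + 2 q^{2}$)
$S = 16$ ($S = 16 + 0 = 16$)
$n{\left(N,c \right)} = 1$ ($n{\left(N,c \right)} = 3 - 2 = 1$)
$x{\left(J,l \right)} = -21 + J$ ($x{\left(J,l \right)} = J - 21 = -21 + J$)
$\sqrt{x{\left(m{\left(-2 \right)},S \right)} + n{\left(V{\left(9 \right)},-63 \right)}} = \sqrt{\left(-21 - 2 \left(1 + 2 \left(-2\right)\right)\right) + 1} = \sqrt{\left(-21 - 2 \left(1 - 4\right)\right) + 1} = \sqrt{\left(-21 - -6\right) + 1} = \sqrt{\left(-21 + 6\right) + 1} = \sqrt{-15 + 1} = \sqrt{-14} = i \sqrt{14}$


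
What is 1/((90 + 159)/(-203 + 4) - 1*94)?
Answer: -199/18955 ≈ -0.010499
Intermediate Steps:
1/((90 + 159)/(-203 + 4) - 1*94) = 1/(249/(-199) - 94) = 1/(249*(-1/199) - 94) = 1/(-249/199 - 94) = 1/(-18955/199) = -199/18955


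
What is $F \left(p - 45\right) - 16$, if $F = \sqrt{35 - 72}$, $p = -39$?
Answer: $-16 - 84 i \sqrt{37} \approx -16.0 - 510.95 i$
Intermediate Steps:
$F = i \sqrt{37}$ ($F = \sqrt{-37} = i \sqrt{37} \approx 6.0828 i$)
$F \left(p - 45\right) - 16 = i \sqrt{37} \left(-39 - 45\right) - 16 = i \sqrt{37} \left(-84\right) - 16 = - 84 i \sqrt{37} - 16 = -16 - 84 i \sqrt{37}$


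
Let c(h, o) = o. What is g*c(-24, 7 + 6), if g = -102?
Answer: -1326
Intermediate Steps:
g*c(-24, 7 + 6) = -102*(7 + 6) = -102*13 = -1326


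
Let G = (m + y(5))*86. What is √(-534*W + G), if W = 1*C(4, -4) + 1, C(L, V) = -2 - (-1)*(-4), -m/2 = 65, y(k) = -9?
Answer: 2*I*√2321 ≈ 96.354*I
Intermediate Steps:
m = -130 (m = -2*65 = -130)
C(L, V) = -6 (C(L, V) = -2 - 1*4 = -2 - 4 = -6)
W = -5 (W = 1*(-6) + 1 = -6 + 1 = -5)
G = -11954 (G = (-130 - 9)*86 = -139*86 = -11954)
√(-534*W + G) = √(-534*(-5) - 11954) = √(2670 - 11954) = √(-9284) = 2*I*√2321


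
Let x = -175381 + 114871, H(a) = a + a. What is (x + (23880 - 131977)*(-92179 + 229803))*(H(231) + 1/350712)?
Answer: -1205236269595494955/175356 ≈ -6.8731e+12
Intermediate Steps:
H(a) = 2*a
x = -60510
(x + (23880 - 131977)*(-92179 + 229803))*(H(231) + 1/350712) = (-60510 + (23880 - 131977)*(-92179 + 229803))*(2*231 + 1/350712) = (-60510 - 108097*137624)*(462 + 1/350712) = (-60510 - 14876741528)*(162028945/350712) = -14876802038*162028945/350712 = -1205236269595494955/175356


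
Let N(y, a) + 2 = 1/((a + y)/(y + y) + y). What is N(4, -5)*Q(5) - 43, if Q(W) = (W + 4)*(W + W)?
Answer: -6193/31 ≈ -199.77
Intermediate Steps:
Q(W) = 2*W*(4 + W) (Q(W) = (4 + W)*(2*W) = 2*W*(4 + W))
N(y, a) = -2 + 1/(y + (a + y)/(2*y)) (N(y, a) = -2 + 1/((a + y)/(y + y) + y) = -2 + 1/((a + y)/((2*y)) + y) = -2 + 1/((a + y)*(1/(2*y)) + y) = -2 + 1/((a + y)/(2*y) + y) = -2 + 1/(y + (a + y)/(2*y)))
N(4, -5)*Q(5) - 43 = (2*(-1*(-5) - 2*4²)/(-5 + 4 + 2*4²))*(2*5*(4 + 5)) - 43 = (2*(5 - 2*16)/(-5 + 4 + 2*16))*(2*5*9) - 43 = (2*(5 - 32)/(-5 + 4 + 32))*90 - 43 = (2*(-27)/31)*90 - 43 = (2*(1/31)*(-27))*90 - 43 = -54/31*90 - 43 = -4860/31 - 43 = -6193/31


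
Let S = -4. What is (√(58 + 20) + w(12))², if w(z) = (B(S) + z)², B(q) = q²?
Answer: (784 + √78)² ≈ 6.2858e+5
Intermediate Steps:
w(z) = (16 + z)² (w(z) = ((-4)² + z)² = (16 + z)²)
(√(58 + 20) + w(12))² = (√(58 + 20) + (16 + 12)²)² = (√78 + 28²)² = (√78 + 784)² = (784 + √78)²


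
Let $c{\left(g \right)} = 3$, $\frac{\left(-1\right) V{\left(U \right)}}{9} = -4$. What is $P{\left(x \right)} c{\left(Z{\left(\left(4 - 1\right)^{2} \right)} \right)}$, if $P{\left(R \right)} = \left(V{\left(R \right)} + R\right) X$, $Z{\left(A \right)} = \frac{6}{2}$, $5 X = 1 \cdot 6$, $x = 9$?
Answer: $162$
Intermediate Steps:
$V{\left(U \right)} = 36$ ($V{\left(U \right)} = \left(-9\right) \left(-4\right) = 36$)
$X = \frac{6}{5}$ ($X = \frac{1 \cdot 6}{5} = \frac{1}{5} \cdot 6 = \frac{6}{5} \approx 1.2$)
$Z{\left(A \right)} = 3$ ($Z{\left(A \right)} = 6 \cdot \frac{1}{2} = 3$)
$P{\left(R \right)} = \frac{216}{5} + \frac{6 R}{5}$ ($P{\left(R \right)} = \left(36 + R\right) \frac{6}{5} = \frac{216}{5} + \frac{6 R}{5}$)
$P{\left(x \right)} c{\left(Z{\left(\left(4 - 1\right)^{2} \right)} \right)} = \left(\frac{216}{5} + \frac{6}{5} \cdot 9\right) 3 = \left(\frac{216}{5} + \frac{54}{5}\right) 3 = 54 \cdot 3 = 162$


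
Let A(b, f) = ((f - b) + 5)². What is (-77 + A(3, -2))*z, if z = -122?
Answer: 9394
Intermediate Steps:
A(b, f) = (5 + f - b)²
(-77 + A(3, -2))*z = (-77 + (5 - 2 - 1*3)²)*(-122) = (-77 + (5 - 2 - 3)²)*(-122) = (-77 + 0²)*(-122) = (-77 + 0)*(-122) = -77*(-122) = 9394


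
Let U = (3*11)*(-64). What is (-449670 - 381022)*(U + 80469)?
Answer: -65090533044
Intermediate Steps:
U = -2112 (U = 33*(-64) = -2112)
(-449670 - 381022)*(U + 80469) = (-449670 - 381022)*(-2112 + 80469) = -830692*78357 = -65090533044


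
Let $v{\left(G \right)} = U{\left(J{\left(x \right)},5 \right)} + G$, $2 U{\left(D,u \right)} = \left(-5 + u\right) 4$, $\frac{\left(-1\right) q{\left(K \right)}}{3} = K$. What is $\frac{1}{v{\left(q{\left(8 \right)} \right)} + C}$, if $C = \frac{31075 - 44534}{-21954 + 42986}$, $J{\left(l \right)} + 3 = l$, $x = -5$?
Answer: $- \frac{21032}{518227} \approx -0.040585$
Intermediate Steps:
$J{\left(l \right)} = -3 + l$
$q{\left(K \right)} = - 3 K$
$U{\left(D,u \right)} = -10 + 2 u$ ($U{\left(D,u \right)} = \frac{\left(-5 + u\right) 4}{2} = \frac{-20 + 4 u}{2} = -10 + 2 u$)
$v{\left(G \right)} = G$ ($v{\left(G \right)} = \left(-10 + 2 \cdot 5\right) + G = \left(-10 + 10\right) + G = 0 + G = G$)
$C = - \frac{13459}{21032} \approx -0.63993$
$\frac{1}{v{\left(q{\left(8 \right)} \right)} + C} = \frac{1}{\left(-3\right) 8 - \frac{13459}{21032}} = \frac{1}{-24 - \frac{13459}{21032}} = \frac{1}{- \frac{518227}{21032}} = - \frac{21032}{518227}$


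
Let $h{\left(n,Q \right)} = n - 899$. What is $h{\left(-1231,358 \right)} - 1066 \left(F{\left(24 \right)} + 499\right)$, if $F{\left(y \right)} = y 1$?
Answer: $-559648$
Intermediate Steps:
$F{\left(y \right)} = y$
$h{\left(n,Q \right)} = -899 + n$
$h{\left(-1231,358 \right)} - 1066 \left(F{\left(24 \right)} + 499\right) = \left(-899 - 1231\right) - 1066 \left(24 + 499\right) = -2130 - 1066 \cdot 523 = -2130 - 557518 = -559648$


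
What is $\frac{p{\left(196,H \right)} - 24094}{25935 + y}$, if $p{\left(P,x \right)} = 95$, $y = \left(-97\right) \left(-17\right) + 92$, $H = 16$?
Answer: $- \frac{23999}{27676} \approx -0.86714$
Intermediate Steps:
$y = 1741$ ($y = 1649 + 92 = 1741$)
$\frac{p{\left(196,H \right)} - 24094}{25935 + y} = \frac{95 - 24094}{25935 + 1741} = - \frac{23999}{27676}$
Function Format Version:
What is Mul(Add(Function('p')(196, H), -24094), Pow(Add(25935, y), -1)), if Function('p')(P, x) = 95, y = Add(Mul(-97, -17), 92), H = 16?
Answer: Rational(-23999, 27676) ≈ -0.86714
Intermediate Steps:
y = 1741 (y = Add(1649, 92) = 1741)
Mul(Add(Function('p')(196, H), -24094), Pow(Add(25935, y), -1)) = Mul(Add(95, -24094), Pow(Add(25935, 1741), -1)) = Mul(-23999, Pow(27676, -1)) = Mul(-23999, Rational(1, 27676)) = Rational(-23999, 27676)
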